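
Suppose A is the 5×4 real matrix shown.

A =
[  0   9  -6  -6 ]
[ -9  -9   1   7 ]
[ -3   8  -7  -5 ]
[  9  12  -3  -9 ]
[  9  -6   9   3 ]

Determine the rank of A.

Row reduce to echelon form.
Swap R1 ↔ R2
R3 ← R3 − (1/3)·R1: [0, 11, -22/3, -22/3]
R4 ← R4 + R1: [0, 3, -2, -2]
R5 ← R5 + R1: [0, -15, 10, 10]
R3 ← R3 − (11/9)·R2: [0, 0, 0, 0]
R4 ← R4 − (1/3)·R2: [0, 0, 0, 0]
R5 ← R5 + (5/3)·R2: [0, 0, 0, 0]
Echelon form has 2 nonzero rows, so rank(A) = 2.

2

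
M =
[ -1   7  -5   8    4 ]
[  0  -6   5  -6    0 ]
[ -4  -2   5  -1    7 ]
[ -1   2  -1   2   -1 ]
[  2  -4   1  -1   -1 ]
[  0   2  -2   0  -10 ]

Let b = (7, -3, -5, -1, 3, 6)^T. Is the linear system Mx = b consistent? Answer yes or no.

no

Row reduce the augmented matrix [M | b].
R3 ← R3 − (4)·R1: [0, -30, 25, -33, -9, -33]
R4 ← R4 − R1: [0, -5, 4, -6, -5, -8]
R5 ← R5 + (2)·R1: [0, 10, -9, 15, 7, 17]
R3 ← R3 − (5)·R2: [0, 0, 0, -3, -9, -18]
R4 ← R4 − (5/6)·R2: [0, 0, -1/6, -1, -5, -11/2]
R5 ← R5 + (5/3)·R2: [0, 0, -2/3, 5, 7, 12]
R6 ← R6 + (1/3)·R2: [0, 0, -1/3, -2, -10, 5]
Swap R3 ↔ R4
R5 ← R5 − (4)·R3: [0, 0, 0, 9, 27, 34]
R6 ← R6 − (2)·R3: [0, 0, 0, 0, 0, 16]
R5 ← R5 + (3)·R4: [0, 0, 0, 0, 0, -20]
R6 ← R6 + (4/5)·R5: [0, 0, 0, 0, 0, 0]
The echelon form has 5 nonzero rows; the last pivot sits in the augmented column, so rank(M) = 4 but rank([M|b]) = 5.
Since the ranks differ, the system is inconsistent.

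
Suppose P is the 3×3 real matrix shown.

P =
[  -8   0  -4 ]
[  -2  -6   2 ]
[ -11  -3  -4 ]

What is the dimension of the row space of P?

Row reduce to echelon form.
R2 ← R2 − (1/4)·R1: [0, -6, 3]
R3 ← R3 − (11/8)·R1: [0, -3, 3/2]
R3 ← R3 − (1/2)·R2: [0, 0, 0]
Echelon form has 2 nonzero rows, so rank(P) = 2.
The row space has dimension equal to the rank: 2.

2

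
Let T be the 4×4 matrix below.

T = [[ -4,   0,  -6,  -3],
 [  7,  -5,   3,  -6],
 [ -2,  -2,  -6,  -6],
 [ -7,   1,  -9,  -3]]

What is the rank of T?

Row reduce to echelon form.
R2 ← R2 + (7/4)·R1: [0, -5, -15/2, -45/4]
R3 ← R3 − (1/2)·R1: [0, -2, -3, -9/2]
R4 ← R4 − (7/4)·R1: [0, 1, 3/2, 9/4]
R3 ← R3 − (2/5)·R2: [0, 0, 0, 0]
R4 ← R4 + (1/5)·R2: [0, 0, 0, 0]
Echelon form has 2 nonzero rows, so rank(T) = 2.

2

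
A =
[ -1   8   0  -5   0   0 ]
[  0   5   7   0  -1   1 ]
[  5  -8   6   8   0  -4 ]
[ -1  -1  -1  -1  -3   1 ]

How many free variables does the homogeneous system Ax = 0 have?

2

Row reduce to echelon form.
R3 ← R3 + (5)·R1: [0, 32, 6, -17, 0, -4]
R4 ← R4 − R1: [0, -9, -1, 4, -3, 1]
R3 ← R3 − (32/5)·R2: [0, 0, -194/5, -17, 32/5, -52/5]
R4 ← R4 + (9/5)·R2: [0, 0, 58/5, 4, -24/5, 14/5]
R4 ← R4 + (29/97)·R3: [0, 0, 0, -105/97, -280/97, -30/97]
4 nonzero rows, so rank(A) = 4.
A has 6 columns; by rank–nullity, nullity = 6 − 4 = 2.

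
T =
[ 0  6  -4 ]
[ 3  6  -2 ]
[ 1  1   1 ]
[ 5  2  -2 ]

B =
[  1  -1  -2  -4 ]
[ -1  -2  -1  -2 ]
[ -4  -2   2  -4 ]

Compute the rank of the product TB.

3

First compute TB:
[[ 10,  -4, -14,   4],
 [  5, -11, -16, -16],
 [ -4,  -5,  -1, -10],
 [ 11,  -5, -16, -16]]
Now row reduce the product.
R2 ← R2 − (1/2)·R1: [0, -9, -9, -18]
R3 ← R3 + (2/5)·R1: [0, -33/5, -33/5, -42/5]
R4 ← R4 − (11/10)·R1: [0, -3/5, -3/5, -102/5]
R3 ← R3 − (11/15)·R2: [0, 0, 0, 24/5]
R4 ← R4 − (1/15)·R2: [0, 0, 0, -96/5]
R4 ← R4 + (4)·R3: [0, 0, 0, 0]
3 nonzero rows, so rank(TB) = 3.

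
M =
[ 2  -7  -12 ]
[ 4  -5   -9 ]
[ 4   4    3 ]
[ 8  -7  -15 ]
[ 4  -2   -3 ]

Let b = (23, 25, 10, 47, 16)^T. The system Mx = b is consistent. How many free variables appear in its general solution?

Row reduce the augmented matrix [M | b].
R2 ← R2 − (2)·R1: [0, 9, 15, -21]
R3 ← R3 − (2)·R1: [0, 18, 27, -36]
R4 ← R4 − (4)·R1: [0, 21, 33, -45]
R5 ← R5 − (2)·R1: [0, 12, 21, -30]
R3 ← R3 − (2)·R2: [0, 0, -3, 6]
R4 ← R4 − (7/3)·R2: [0, 0, -2, 4]
R5 ← R5 − (4/3)·R2: [0, 0, 1, -2]
R4 ← R4 − (2/3)·R3: [0, 0, 0, 0]
R5 ← R5 + (1/3)·R3: [0, 0, 0, 0]
The echelon form has 3 nonzero rows, and every pivot lies in the first 3 columns, so rank(M) = rank([M|b]) = 3.
The system is consistent.
Free variables = (unknowns) − (rank) = 3 − 3 = 0.

0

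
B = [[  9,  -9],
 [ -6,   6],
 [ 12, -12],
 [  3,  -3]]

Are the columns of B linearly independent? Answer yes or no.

no

Row reduce B to echelon form.
R2 ← R2 + (2/3)·R1: [0, 0]
R3 ← R3 − (4/3)·R1: [0, 0]
R4 ← R4 − (1/3)·R1: [0, 0]
1 pivot among 2 columns.
Only 1 < 2 pivot columns, so the columns are linearly dependent.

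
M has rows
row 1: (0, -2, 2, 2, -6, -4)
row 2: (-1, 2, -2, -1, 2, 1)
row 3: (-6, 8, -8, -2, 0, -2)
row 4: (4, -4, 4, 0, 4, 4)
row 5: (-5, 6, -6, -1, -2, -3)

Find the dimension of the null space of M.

Row reduce to echelon form.
Swap R1 ↔ R2
R3 ← R3 − (6)·R1: [0, -4, 4, 4, -12, -8]
R4 ← R4 + (4)·R1: [0, 4, -4, -4, 12, 8]
R5 ← R5 − (5)·R1: [0, -4, 4, 4, -12, -8]
R3 ← R3 − (2)·R2: [0, 0, 0, 0, 0, 0]
R4 ← R4 + (2)·R2: [0, 0, 0, 0, 0, 0]
R5 ← R5 − (2)·R2: [0, 0, 0, 0, 0, 0]
2 nonzero rows, so rank(M) = 2.
M has 6 columns; by rank–nullity, nullity = 6 − 2 = 4.

4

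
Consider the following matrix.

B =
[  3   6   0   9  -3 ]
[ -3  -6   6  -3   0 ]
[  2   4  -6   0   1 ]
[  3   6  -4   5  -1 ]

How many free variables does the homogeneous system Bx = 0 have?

3

Row reduce to echelon form.
R2 ← R2 + R1: [0, 0, 6, 6, -3]
R3 ← R3 − (2/3)·R1: [0, 0, -6, -6, 3]
R4 ← R4 − R1: [0, 0, -4, -4, 2]
R3 ← R3 + R2: [0, 0, 0, 0, 0]
R4 ← R4 + (2/3)·R2: [0, 0, 0, 0, 0]
2 nonzero rows, so rank(B) = 2.
B has 5 columns; by rank–nullity, nullity = 5 − 2 = 3.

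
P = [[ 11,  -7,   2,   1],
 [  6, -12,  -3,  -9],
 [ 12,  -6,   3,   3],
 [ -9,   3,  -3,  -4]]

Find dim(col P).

2

Row reduce to echelon form.
R2 ← R2 − (6/11)·R1: [0, -90/11, -45/11, -105/11]
R3 ← R3 − (12/11)·R1: [0, 18/11, 9/11, 21/11]
R4 ← R4 + (9/11)·R1: [0, -30/11, -15/11, -35/11]
R3 ← R3 + (1/5)·R2: [0, 0, 0, 0]
R4 ← R4 − (1/3)·R2: [0, 0, 0, 0]
Echelon form has 2 nonzero rows, so rank(P) = 2.
The column space has dimension equal to the rank: 2.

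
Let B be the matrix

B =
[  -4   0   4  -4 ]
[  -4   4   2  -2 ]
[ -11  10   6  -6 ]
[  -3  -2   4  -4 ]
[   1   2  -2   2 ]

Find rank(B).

Row reduce to echelon form.
R2 ← R2 − R1: [0, 4, -2, 2]
R3 ← R3 − (11/4)·R1: [0, 10, -5, 5]
R4 ← R4 − (3/4)·R1: [0, -2, 1, -1]
R5 ← R5 + (1/4)·R1: [0, 2, -1, 1]
R3 ← R3 − (5/2)·R2: [0, 0, 0, 0]
R4 ← R4 + (1/2)·R2: [0, 0, 0, 0]
R5 ← R5 − (1/2)·R2: [0, 0, 0, 0]
Echelon form has 2 nonzero rows, so rank(B) = 2.

2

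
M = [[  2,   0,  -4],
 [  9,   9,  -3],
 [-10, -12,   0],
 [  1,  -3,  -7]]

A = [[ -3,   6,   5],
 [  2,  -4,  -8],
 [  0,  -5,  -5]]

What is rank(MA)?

First compute MA:
[[ -6,  32,  30],
 [ -9,  33, -12],
 [  6, -12,  46],
 [ -9,  53,  64]]
Now row reduce the product.
R2 ← R2 − (3/2)·R1: [0, -15, -57]
R3 ← R3 + R1: [0, 20, 76]
R4 ← R4 − (3/2)·R1: [0, 5, 19]
R3 ← R3 + (4/3)·R2: [0, 0, 0]
R4 ← R4 + (1/3)·R2: [0, 0, 0]
2 nonzero rows, so rank(MA) = 2.

2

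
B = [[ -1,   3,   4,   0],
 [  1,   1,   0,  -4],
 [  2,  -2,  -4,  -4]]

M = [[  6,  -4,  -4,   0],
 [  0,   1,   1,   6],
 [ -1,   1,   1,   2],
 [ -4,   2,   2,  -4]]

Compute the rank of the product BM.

2

First compute BM:
[[-10,  11,  11,  26],
 [ 22, -11, -11,  22],
 [ 32, -22, -22,  -4]]
Now row reduce the product.
R2 ← R2 + (11/5)·R1: [0, 66/5, 66/5, 396/5]
R3 ← R3 + (16/5)·R1: [0, 66/5, 66/5, 396/5]
R3 ← R3 − R2: [0, 0, 0, 0]
2 nonzero rows, so rank(BM) = 2.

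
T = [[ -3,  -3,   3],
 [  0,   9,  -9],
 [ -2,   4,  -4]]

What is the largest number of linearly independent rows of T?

2

Row reduce to echelon form.
R3 ← R3 − (2/3)·R1: [0, 6, -6]
R3 ← R3 − (2/3)·R2: [0, 0, 0]
Echelon form has 2 nonzero rows, so rank(T) = 2.
The rank gives the maximum number of linearly independent rows: 2.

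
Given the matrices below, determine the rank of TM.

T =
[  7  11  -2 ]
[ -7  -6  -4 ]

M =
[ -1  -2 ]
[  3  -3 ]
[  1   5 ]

First compute TM:
[[ 24, -57],
 [-15,  12]]
Now row reduce the product.
R2 ← R2 + (5/8)·R1: [0, -189/8]
2 nonzero rows, so rank(TM) = 2.

2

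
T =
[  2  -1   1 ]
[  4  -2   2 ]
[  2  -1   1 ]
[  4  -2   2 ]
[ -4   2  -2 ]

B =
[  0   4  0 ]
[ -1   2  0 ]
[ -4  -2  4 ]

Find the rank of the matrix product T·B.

First compute TB:
[[ -3,   4,   4],
 [ -6,   8,   8],
 [ -3,   4,   4],
 [ -6,   8,   8],
 [  6,  -8,  -8]]
Now row reduce the product.
R2 ← R2 − (2)·R1: [0, 0, 0]
R3 ← R3 − R1: [0, 0, 0]
R4 ← R4 − (2)·R1: [0, 0, 0]
R5 ← R5 + (2)·R1: [0, 0, 0]
1 nonzero row, so rank(TB) = 1.

1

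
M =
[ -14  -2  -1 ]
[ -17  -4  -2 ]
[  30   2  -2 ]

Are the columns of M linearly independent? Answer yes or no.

Row reduce M to echelon form.
R2 ← R2 − (17/14)·R1: [0, -11/7, -11/14]
R3 ← R3 + (15/7)·R1: [0, -16/7, -29/7]
R3 ← R3 − (16/11)·R2: [0, 0, -3]
3 pivots among 3 columns.
Every column is a pivot column, so the columns are linearly independent.

yes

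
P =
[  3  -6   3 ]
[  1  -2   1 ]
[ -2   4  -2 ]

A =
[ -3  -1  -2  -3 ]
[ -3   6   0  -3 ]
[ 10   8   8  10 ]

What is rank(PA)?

First compute PA:
[[ 39, -15,  18,  39],
 [ 13,  -5,   6,  13],
 [-26,  10, -12, -26]]
Now row reduce the product.
R2 ← R2 − (1/3)·R1: [0, 0, 0, 0]
R3 ← R3 + (2/3)·R1: [0, 0, 0, 0]
1 nonzero row, so rank(PA) = 1.

1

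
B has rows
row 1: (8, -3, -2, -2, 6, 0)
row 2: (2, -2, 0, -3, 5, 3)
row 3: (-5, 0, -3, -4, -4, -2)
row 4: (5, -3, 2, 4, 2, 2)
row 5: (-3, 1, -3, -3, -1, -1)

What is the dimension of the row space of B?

Row reduce to echelon form.
R2 ← R2 − (1/4)·R1: [0, -5/4, 1/2, -5/2, 7/2, 3]
R3 ← R3 + (5/8)·R1: [0, -15/8, -17/4, -21/4, -1/4, -2]
R4 ← R4 − (5/8)·R1: [0, -9/8, 13/4, 21/4, -7/4, 2]
R5 ← R5 + (3/8)·R1: [0, -1/8, -15/4, -15/4, 5/4, -1]
R3 ← R3 − (3/2)·R2: [0, 0, -5, -3/2, -11/2, -13/2]
R4 ← R4 − (9/10)·R2: [0, 0, 14/5, 15/2, -49/10, -7/10]
R5 ← R5 − (1/10)·R2: [0, 0, -19/5, -7/2, 9/10, -13/10]
R4 ← R4 + (14/25)·R3: [0, 0, 0, 333/50, -399/50, -217/50]
R5 ← R5 − (19/25)·R3: [0, 0, 0, -59/25, 127/25, 91/25]
R5 ← R5 + (118/333)·R4: [0, 0, 0, 0, 250/111, 700/333]
Echelon form has 5 nonzero rows, so rank(B) = 5.
The row space has dimension equal to the rank: 5.

5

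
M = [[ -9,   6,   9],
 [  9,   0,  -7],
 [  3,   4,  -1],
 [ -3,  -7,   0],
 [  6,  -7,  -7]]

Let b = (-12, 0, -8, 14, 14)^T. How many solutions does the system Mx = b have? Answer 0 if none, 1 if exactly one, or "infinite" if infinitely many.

Row reduce the augmented matrix [M | b].
R2 ← R2 + R1: [0, 6, 2, -12]
R3 ← R3 + (1/3)·R1: [0, 6, 2, -12]
R4 ← R4 − (1/3)·R1: [0, -9, -3, 18]
R5 ← R5 + (2/3)·R1: [0, -3, -1, 6]
R3 ← R3 − R2: [0, 0, 0, 0]
R4 ← R4 + (3/2)·R2: [0, 0, 0, 0]
R5 ← R5 + (1/2)·R2: [0, 0, 0, 0]
The echelon form has 2 nonzero rows, and every pivot lies in the first 3 columns, so rank(M) = rank([M|b]) = 2.
The system is consistent.
rank = 2 < 3 unknowns, so there are infinitely many solutions.

infinite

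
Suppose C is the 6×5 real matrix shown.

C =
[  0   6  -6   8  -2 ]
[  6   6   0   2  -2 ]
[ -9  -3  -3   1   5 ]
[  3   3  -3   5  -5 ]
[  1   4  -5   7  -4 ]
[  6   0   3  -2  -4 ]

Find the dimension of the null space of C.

Row reduce to echelon form.
Swap R1 ↔ R2
R3 ← R3 + (3/2)·R1: [0, 6, -3, 4, 2]
R4 ← R4 − (1/2)·R1: [0, 0, -3, 4, -4]
R5 ← R5 − (1/6)·R1: [0, 3, -5, 20/3, -11/3]
R6 ← R6 − R1: [0, -6, 3, -4, -2]
R3 ← R3 − R2: [0, 0, 3, -4, 4]
R5 ← R5 − (1/2)·R2: [0, 0, -2, 8/3, -8/3]
R6 ← R6 + R2: [0, 0, -3, 4, -4]
R4 ← R4 + R3: [0, 0, 0, 0, 0]
R5 ← R5 + (2/3)·R3: [0, 0, 0, 0, 0]
R6 ← R6 + R3: [0, 0, 0, 0, 0]
3 nonzero rows, so rank(C) = 3.
C has 5 columns; by rank–nullity, nullity = 5 − 3 = 2.

2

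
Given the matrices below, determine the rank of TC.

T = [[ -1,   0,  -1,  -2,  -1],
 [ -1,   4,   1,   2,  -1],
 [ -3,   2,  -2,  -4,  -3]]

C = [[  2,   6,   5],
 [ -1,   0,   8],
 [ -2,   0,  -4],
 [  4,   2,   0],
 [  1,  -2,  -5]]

2

First compute TC:
[[ -9,  -8,   4],
 [ -1,   0,  28],
 [-23, -20,  24]]
Now row reduce the product.
R2 ← R2 − (1/9)·R1: [0, 8/9, 248/9]
R3 ← R3 − (23/9)·R1: [0, 4/9, 124/9]
R3 ← R3 − (1/2)·R2: [0, 0, 0]
2 nonzero rows, so rank(TC) = 2.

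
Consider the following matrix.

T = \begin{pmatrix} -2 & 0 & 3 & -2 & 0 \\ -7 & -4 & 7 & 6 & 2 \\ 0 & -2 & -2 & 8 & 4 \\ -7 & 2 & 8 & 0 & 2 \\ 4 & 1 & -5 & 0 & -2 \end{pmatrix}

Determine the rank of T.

4

Row reduce to echelon form.
R2 ← R2 − (7/2)·R1: [0, -4, -7/2, 13, 2]
R4 ← R4 − (7/2)·R1: [0, 2, -5/2, 7, 2]
R5 ← R5 + (2)·R1: [0, 1, 1, -4, -2]
R3 ← R3 − (1/2)·R2: [0, 0, -1/4, 3/2, 3]
R4 ← R4 + (1/2)·R2: [0, 0, -17/4, 27/2, 3]
R5 ← R5 + (1/4)·R2: [0, 0, 1/8, -3/4, -3/2]
R4 ← R4 − (17)·R3: [0, 0, 0, -12, -48]
R5 ← R5 + (1/2)·R3: [0, 0, 0, 0, 0]
Echelon form has 4 nonzero rows, so rank(T) = 4.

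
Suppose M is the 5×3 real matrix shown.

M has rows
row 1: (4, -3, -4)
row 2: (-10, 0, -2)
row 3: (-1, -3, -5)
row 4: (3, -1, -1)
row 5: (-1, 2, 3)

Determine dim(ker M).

Row reduce to echelon form.
R2 ← R2 + (5/2)·R1: [0, -15/2, -12]
R3 ← R3 + (1/4)·R1: [0, -15/4, -6]
R4 ← R4 − (3/4)·R1: [0, 5/4, 2]
R5 ← R5 + (1/4)·R1: [0, 5/4, 2]
R3 ← R3 − (1/2)·R2: [0, 0, 0]
R4 ← R4 + (1/6)·R2: [0, 0, 0]
R5 ← R5 + (1/6)·R2: [0, 0, 0]
2 nonzero rows, so rank(M) = 2.
M has 3 columns; by rank–nullity, nullity = 3 − 2 = 1.

1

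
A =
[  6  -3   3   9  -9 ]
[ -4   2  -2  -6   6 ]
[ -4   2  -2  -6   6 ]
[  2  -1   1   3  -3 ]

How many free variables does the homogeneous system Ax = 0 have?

Row reduce to echelon form.
R2 ← R2 + (2/3)·R1: [0, 0, 0, 0, 0]
R3 ← R3 + (2/3)·R1: [0, 0, 0, 0, 0]
R4 ← R4 − (1/3)·R1: [0, 0, 0, 0, 0]
1 nonzero row, so rank(A) = 1.
A has 5 columns; by rank–nullity, nullity = 5 − 1 = 4.

4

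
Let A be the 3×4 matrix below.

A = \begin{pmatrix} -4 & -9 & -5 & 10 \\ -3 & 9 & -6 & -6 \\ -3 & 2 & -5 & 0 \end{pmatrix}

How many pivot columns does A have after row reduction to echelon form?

2

Row reduce to echelon form.
R2 ← R2 − (3/4)·R1: [0, 63/4, -9/4, -27/2]
R3 ← R3 − (3/4)·R1: [0, 35/4, -5/4, -15/2]
R3 ← R3 − (5/9)·R2: [0, 0, 0, 0]
Echelon form has 2 nonzero rows, so rank(A) = 2.
Each nonzero row contributes one pivot column: 2 pivot columns.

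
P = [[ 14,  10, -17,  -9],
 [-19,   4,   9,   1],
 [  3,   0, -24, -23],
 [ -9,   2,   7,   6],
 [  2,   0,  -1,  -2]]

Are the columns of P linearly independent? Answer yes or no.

Row reduce P to echelon form.
R2 ← R2 + (19/14)·R1: [0, 123/7, -197/14, -157/14]
R3 ← R3 − (3/14)·R1: [0, -15/7, -285/14, -295/14]
R4 ← R4 + (9/14)·R1: [0, 59/7, -55/14, 3/14]
R5 ← R5 − (1/7)·R1: [0, -10/7, 10/7, -5/7]
R3 ← R3 + (5/41)·R2: [0, 0, -905/41, -920/41]
R4 ← R4 − (59/123)·R2: [0, 0, 347/123, 688/123]
R5 ← R5 + (10/123)·R2: [0, 0, 35/123, -200/123]
R4 ← R4 + (347/2715)·R3: [0, 0, 0, 1480/543]
R5 ← R5 + (7/543)·R3: [0, 0, 0, -1040/543]
R5 ← R5 + (26/37)·R4: [0, 0, 0, 0]
4 pivots among 4 columns.
Every column is a pivot column, so the columns are linearly independent.

yes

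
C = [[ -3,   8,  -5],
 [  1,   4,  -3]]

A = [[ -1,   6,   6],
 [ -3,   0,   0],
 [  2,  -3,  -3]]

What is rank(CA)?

First compute CA:
[[-31,  -3,  -3],
 [-19,  15,  15]]
Now row reduce the product.
R2 ← R2 − (19/31)·R1: [0, 522/31, 522/31]
2 nonzero rows, so rank(CA) = 2.

2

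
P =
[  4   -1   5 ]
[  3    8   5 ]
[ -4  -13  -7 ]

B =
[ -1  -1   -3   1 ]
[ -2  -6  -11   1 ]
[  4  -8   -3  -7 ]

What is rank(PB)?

2

First compute PB:
[[ 18, -38, -16, -32],
 [  1, -91, -112, -24],
 [  2, 138, 176,  32]]
Now row reduce the product.
R2 ← R2 − (1/18)·R1: [0, -800/9, -1000/9, -200/9]
R3 ← R3 − (1/9)·R1: [0, 1280/9, 1600/9, 320/9]
R3 ← R3 + (8/5)·R2: [0, 0, 0, 0]
2 nonzero rows, so rank(PB) = 2.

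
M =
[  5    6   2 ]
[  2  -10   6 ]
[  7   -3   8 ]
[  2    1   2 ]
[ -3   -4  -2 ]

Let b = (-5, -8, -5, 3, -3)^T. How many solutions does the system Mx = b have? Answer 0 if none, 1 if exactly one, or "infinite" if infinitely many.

0

Row reduce the augmented matrix [M | b].
R2 ← R2 − (2/5)·R1: [0, -62/5, 26/5, -6]
R3 ← R3 − (7/5)·R1: [0, -57/5, 26/5, 2]
R4 ← R4 − (2/5)·R1: [0, -7/5, 6/5, 5]
R5 ← R5 + (3/5)·R1: [0, -2/5, -4/5, -6]
R3 ← R3 − (57/62)·R2: [0, 0, 13/31, 233/31]
R4 ← R4 − (7/62)·R2: [0, 0, 19/31, 176/31]
R5 ← R5 − (1/31)·R2: [0, 0, -30/31, -180/31]
R4 ← R4 − (19/13)·R3: [0, 0, 0, -69/13]
R5 ← R5 + (30/13)·R3: [0, 0, 0, 150/13]
R5 ← R5 + (50/23)·R4: [0, 0, 0, 0]
The echelon form has 4 nonzero rows; the last pivot sits in the augmented column, so rank(M) = 3 but rank([M|b]) = 4.
Since the ranks differ, the system is inconsistent.
It has no solutions.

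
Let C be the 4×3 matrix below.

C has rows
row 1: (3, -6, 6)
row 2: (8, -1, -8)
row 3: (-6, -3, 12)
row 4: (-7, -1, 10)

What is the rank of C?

Row reduce to echelon form.
R2 ← R2 − (8/3)·R1: [0, 15, -24]
R3 ← R3 + (2)·R1: [0, -15, 24]
R4 ← R4 + (7/3)·R1: [0, -15, 24]
R3 ← R3 + R2: [0, 0, 0]
R4 ← R4 + R2: [0, 0, 0]
Echelon form has 2 nonzero rows, so rank(C) = 2.

2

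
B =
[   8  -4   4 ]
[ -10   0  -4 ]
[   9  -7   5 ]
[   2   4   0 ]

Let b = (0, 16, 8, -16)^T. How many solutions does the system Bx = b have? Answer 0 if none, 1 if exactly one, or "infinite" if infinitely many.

infinite

Row reduce the augmented matrix [B | b].
R2 ← R2 + (5/4)·R1: [0, -5, 1, 16]
R3 ← R3 − (9/8)·R1: [0, -5/2, 1/2, 8]
R4 ← R4 − (1/4)·R1: [0, 5, -1, -16]
R3 ← R3 − (1/2)·R2: [0, 0, 0, 0]
R4 ← R4 + R2: [0, 0, 0, 0]
The echelon form has 2 nonzero rows, and every pivot lies in the first 3 columns, so rank(B) = rank([B|b]) = 2.
The system is consistent.
rank = 2 < 3 unknowns, so there are infinitely many solutions.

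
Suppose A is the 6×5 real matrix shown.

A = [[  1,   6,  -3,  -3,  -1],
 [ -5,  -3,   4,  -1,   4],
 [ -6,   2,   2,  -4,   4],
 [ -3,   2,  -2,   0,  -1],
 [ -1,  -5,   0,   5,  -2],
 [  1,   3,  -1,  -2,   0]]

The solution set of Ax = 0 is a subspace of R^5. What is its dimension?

Row reduce to echelon form.
R2 ← R2 + (5)·R1: [0, 27, -11, -16, -1]
R3 ← R3 + (6)·R1: [0, 38, -16, -22, -2]
R4 ← R4 + (3)·R1: [0, 20, -11, -9, -4]
R5 ← R5 + R1: [0, 1, -3, 2, -3]
R6 ← R6 − R1: [0, -3, 2, 1, 1]
R3 ← R3 − (38/27)·R2: [0, 0, -14/27, 14/27, -16/27]
R4 ← R4 − (20/27)·R2: [0, 0, -77/27, 77/27, -88/27]
R5 ← R5 − (1/27)·R2: [0, 0, -70/27, 70/27, -80/27]
R6 ← R6 + (1/9)·R2: [0, 0, 7/9, -7/9, 8/9]
R4 ← R4 − (11/2)·R3: [0, 0, 0, 0, 0]
R5 ← R5 − (5)·R3: [0, 0, 0, 0, 0]
R6 ← R6 + (3/2)·R3: [0, 0, 0, 0, 0]
3 nonzero rows, so rank(A) = 3.
A has 5 columns; by rank–nullity, nullity = 5 − 3 = 2.

2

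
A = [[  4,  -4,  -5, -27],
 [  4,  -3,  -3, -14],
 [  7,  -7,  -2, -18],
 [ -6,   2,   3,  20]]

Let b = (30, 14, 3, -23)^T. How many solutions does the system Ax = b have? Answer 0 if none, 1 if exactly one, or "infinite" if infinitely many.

1

Row reduce the augmented matrix [A | b].
R2 ← R2 − R1: [0, 1, 2, 13, -16]
R3 ← R3 − (7/4)·R1: [0, 0, 27/4, 117/4, -99/2]
R4 ← R4 + (3/2)·R1: [0, -4, -9/2, -41/2, 22]
R4 ← R4 + (4)·R2: [0, 0, 7/2, 63/2, -42]
R4 ← R4 − (14/27)·R3: [0, 0, 0, 49/3, -49/3]
The echelon form has 4 nonzero rows, and every pivot lies in the first 4 columns, so rank(A) = rank([A|b]) = 4.
The system is consistent.
rank = 4 = number of unknowns, so the solution is unique.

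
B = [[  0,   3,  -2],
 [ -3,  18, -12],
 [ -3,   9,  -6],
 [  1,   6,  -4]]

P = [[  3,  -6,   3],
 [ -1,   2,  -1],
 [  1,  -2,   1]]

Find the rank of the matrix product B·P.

1

First compute BP:
[[ -5,  10,  -5],
 [-39,  78, -39],
 [-24,  48, -24],
 [ -7,  14,  -7]]
Now row reduce the product.
R2 ← R2 − (39/5)·R1: [0, 0, 0]
R3 ← R3 − (24/5)·R1: [0, 0, 0]
R4 ← R4 − (7/5)·R1: [0, 0, 0]
1 nonzero row, so rank(BP) = 1.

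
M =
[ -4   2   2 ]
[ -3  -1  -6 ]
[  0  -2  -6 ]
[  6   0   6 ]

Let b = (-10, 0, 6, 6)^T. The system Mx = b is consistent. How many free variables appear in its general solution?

1

Row reduce the augmented matrix [M | b].
R2 ← R2 − (3/4)·R1: [0, -5/2, -15/2, 15/2]
R4 ← R4 + (3/2)·R1: [0, 3, 9, -9]
R3 ← R3 − (4/5)·R2: [0, 0, 0, 0]
R4 ← R4 + (6/5)·R2: [0, 0, 0, 0]
The echelon form has 2 nonzero rows, and every pivot lies in the first 3 columns, so rank(M) = rank([M|b]) = 2.
The system is consistent.
Free variables = (unknowns) − (rank) = 3 − 2 = 1.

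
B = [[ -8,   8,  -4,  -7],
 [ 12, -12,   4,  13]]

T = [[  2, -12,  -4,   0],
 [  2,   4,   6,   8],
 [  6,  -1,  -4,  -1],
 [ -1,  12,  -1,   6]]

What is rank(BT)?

First compute BT:
[[-17,  48, 103,  26],
 [ 11, -40, -149, -22]]
Now row reduce the product.
R2 ← R2 + (11/17)·R1: [0, -152/17, -1400/17, -88/17]
2 nonzero rows, so rank(BT) = 2.

2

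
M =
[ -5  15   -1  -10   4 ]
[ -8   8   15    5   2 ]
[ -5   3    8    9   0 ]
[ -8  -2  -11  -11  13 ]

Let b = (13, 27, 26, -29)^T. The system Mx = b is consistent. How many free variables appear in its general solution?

1

Row reduce the augmented matrix [M | b].
R2 ← R2 − (8/5)·R1: [0, -16, 83/5, 21, -22/5, 31/5]
R3 ← R3 − R1: [0, -12, 9, 19, -4, 13]
R4 ← R4 − (8/5)·R1: [0, -26, -47/5, 5, 33/5, -249/5]
R3 ← R3 − (3/4)·R2: [0, 0, -69/20, 13/4, -7/10, 167/20]
R4 ← R4 − (13/8)·R2: [0, 0, -291/8, -233/8, 55/4, -479/8]
R4 ← R4 − (485/46)·R3: [0, 0, 0, -1458/23, 486/23, -3402/23]
The echelon form has 4 nonzero rows, and every pivot lies in the first 5 columns, so rank(M) = rank([M|b]) = 4.
The system is consistent.
Free variables = (unknowns) − (rank) = 5 − 4 = 1.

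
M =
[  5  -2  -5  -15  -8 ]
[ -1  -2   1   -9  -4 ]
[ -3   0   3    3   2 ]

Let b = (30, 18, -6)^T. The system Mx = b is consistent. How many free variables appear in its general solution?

3

Row reduce the augmented matrix [M | b].
R2 ← R2 + (1/5)·R1: [0, -12/5, 0, -12, -28/5, 24]
R3 ← R3 + (3/5)·R1: [0, -6/5, 0, -6, -14/5, 12]
R3 ← R3 − (1/2)·R2: [0, 0, 0, 0, 0, 0]
The echelon form has 2 nonzero rows, and every pivot lies in the first 5 columns, so rank(M) = rank([M|b]) = 2.
The system is consistent.
Free variables = (unknowns) − (rank) = 5 − 2 = 3.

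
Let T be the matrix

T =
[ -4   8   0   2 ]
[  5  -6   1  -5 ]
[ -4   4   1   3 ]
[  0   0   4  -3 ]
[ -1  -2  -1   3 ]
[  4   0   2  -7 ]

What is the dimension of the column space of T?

Row reduce to echelon form.
R2 ← R2 + (5/4)·R1: [0, 4, 1, -5/2]
R3 ← R3 − R1: [0, -4, 1, 1]
R5 ← R5 − (1/4)·R1: [0, -4, -1, 5/2]
R6 ← R6 + R1: [0, 8, 2, -5]
R3 ← R3 + R2: [0, 0, 2, -3/2]
R5 ← R5 + R2: [0, 0, 0, 0]
R6 ← R6 − (2)·R2: [0, 0, 0, 0]
R4 ← R4 − (2)·R3: [0, 0, 0, 0]
Echelon form has 3 nonzero rows, so rank(T) = 3.
The column space has dimension equal to the rank: 3.

3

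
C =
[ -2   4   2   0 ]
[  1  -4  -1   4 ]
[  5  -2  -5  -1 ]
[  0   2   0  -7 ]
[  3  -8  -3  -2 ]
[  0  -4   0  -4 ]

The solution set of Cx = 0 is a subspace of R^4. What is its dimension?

Row reduce to echelon form.
R2 ← R2 + (1/2)·R1: [0, -2, 0, 4]
R3 ← R3 + (5/2)·R1: [0, 8, 0, -1]
R5 ← R5 + (3/2)·R1: [0, -2, 0, -2]
R3 ← R3 + (4)·R2: [0, 0, 0, 15]
R4 ← R4 + R2: [0, 0, 0, -3]
R5 ← R5 − R2: [0, 0, 0, -6]
R6 ← R6 − (2)·R2: [0, 0, 0, -12]
R4 ← R4 + (1/5)·R3: [0, 0, 0, 0]
R5 ← R5 + (2/5)·R3: [0, 0, 0, 0]
R6 ← R6 + (4/5)·R3: [0, 0, 0, 0]
3 nonzero rows, so rank(C) = 3.
C has 4 columns; by rank–nullity, nullity = 4 − 3 = 1.

1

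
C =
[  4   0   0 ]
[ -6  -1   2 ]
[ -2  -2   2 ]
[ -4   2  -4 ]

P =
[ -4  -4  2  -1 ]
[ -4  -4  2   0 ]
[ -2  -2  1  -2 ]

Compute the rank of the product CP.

First compute CP:
[[-16, -16,   8,  -4],
 [ 24,  24, -12,   2],
 [ 12,  12,  -6,  -2],
 [ 16,  16,  -8,  12]]
Now row reduce the product.
R2 ← R2 + (3/2)·R1: [0, 0, 0, -4]
R3 ← R3 + (3/4)·R1: [0, 0, 0, -5]
R4 ← R4 + R1: [0, 0, 0, 8]
R3 ← R3 − (5/4)·R2: [0, 0, 0, 0]
R4 ← R4 + (2)·R2: [0, 0, 0, 0]
2 nonzero rows, so rank(CP) = 2.

2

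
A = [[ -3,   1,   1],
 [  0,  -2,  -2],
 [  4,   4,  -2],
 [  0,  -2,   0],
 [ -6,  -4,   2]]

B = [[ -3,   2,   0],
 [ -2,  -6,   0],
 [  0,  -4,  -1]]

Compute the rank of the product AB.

3

First compute AB:
[[  7, -16,  -1],
 [  4,  20,   2],
 [-20,  -8,   2],
 [  4,  12,   0],
 [ 26,   4,  -2]]
Now row reduce the product.
R2 ← R2 − (4/7)·R1: [0, 204/7, 18/7]
R3 ← R3 + (20/7)·R1: [0, -376/7, -6/7]
R4 ← R4 − (4/7)·R1: [0, 148/7, 4/7]
R5 ← R5 − (26/7)·R1: [0, 444/7, 12/7]
R3 ← R3 + (94/51)·R2: [0, 0, 66/17]
R4 ← R4 − (37/51)·R2: [0, 0, -22/17]
R5 ← R5 − (37/17)·R2: [0, 0, -66/17]
R4 ← R4 + (1/3)·R3: [0, 0, 0]
R5 ← R5 + R3: [0, 0, 0]
3 nonzero rows, so rank(AB) = 3.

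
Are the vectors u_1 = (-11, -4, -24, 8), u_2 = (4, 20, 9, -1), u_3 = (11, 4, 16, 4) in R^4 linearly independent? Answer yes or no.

yes

Form the matrix with these vectors as rows and row reduce.
R2 ← R2 + (4/11)·R1: [0, 204/11, 3/11, 21/11]
R3 ← R3 + R1: [0, 0, -8, 12]
3 nonzero rows, so the 3 vectors span a space of dimension 3.
Since 3 = 3, the vectors are linearly independent.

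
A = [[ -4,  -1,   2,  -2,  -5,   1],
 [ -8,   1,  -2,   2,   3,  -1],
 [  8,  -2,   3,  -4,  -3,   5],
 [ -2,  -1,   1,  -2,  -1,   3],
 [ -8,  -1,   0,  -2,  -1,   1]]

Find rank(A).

4

Row reduce to echelon form.
R2 ← R2 − (2)·R1: [0, 3, -6, 6, 13, -3]
R3 ← R3 + (2)·R1: [0, -4, 7, -8, -13, 7]
R4 ← R4 − (1/2)·R1: [0, -1/2, 0, -1, 3/2, 5/2]
R5 ← R5 − (2)·R1: [0, 1, -4, 2, 9, -1]
R3 ← R3 + (4/3)·R2: [0, 0, -1, 0, 13/3, 3]
R4 ← R4 + (1/6)·R2: [0, 0, -1, 0, 11/3, 2]
R5 ← R5 − (1/3)·R2: [0, 0, -2, 0, 14/3, 0]
R4 ← R4 − R3: [0, 0, 0, 0, -2/3, -1]
R5 ← R5 − (2)·R3: [0, 0, 0, 0, -4, -6]
R5 ← R5 − (6)·R4: [0, 0, 0, 0, 0, 0]
Echelon form has 4 nonzero rows, so rank(A) = 4.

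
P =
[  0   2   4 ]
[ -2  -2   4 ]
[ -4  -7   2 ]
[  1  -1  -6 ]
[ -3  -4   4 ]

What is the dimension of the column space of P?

Row reduce to echelon form.
Swap R1 ↔ R2
R3 ← R3 − (2)·R1: [0, -3, -6]
R4 ← R4 + (1/2)·R1: [0, -2, -4]
R5 ← R5 − (3/2)·R1: [0, -1, -2]
R3 ← R3 + (3/2)·R2: [0, 0, 0]
R4 ← R4 + R2: [0, 0, 0]
R5 ← R5 + (1/2)·R2: [0, 0, 0]
Echelon form has 2 nonzero rows, so rank(P) = 2.
The column space has dimension equal to the rank: 2.

2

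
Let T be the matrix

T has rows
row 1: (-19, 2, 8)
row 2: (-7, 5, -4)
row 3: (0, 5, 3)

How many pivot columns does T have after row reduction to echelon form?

3

Row reduce to echelon form.
R2 ← R2 − (7/19)·R1: [0, 81/19, -132/19]
R3 ← R3 − (95/81)·R2: [0, 0, 301/27]
Echelon form has 3 nonzero rows, so rank(T) = 3.
Each nonzero row contributes one pivot column: 3 pivot columns.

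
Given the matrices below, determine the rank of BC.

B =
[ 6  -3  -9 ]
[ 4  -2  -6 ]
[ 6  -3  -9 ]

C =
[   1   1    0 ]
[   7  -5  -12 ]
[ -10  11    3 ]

First compute BC:
[[ 75, -78,   9],
 [ 50, -52,   6],
 [ 75, -78,   9]]
Now row reduce the product.
R2 ← R2 − (2/3)·R1: [0, 0, 0]
R3 ← R3 − R1: [0, 0, 0]
1 nonzero row, so rank(BC) = 1.

1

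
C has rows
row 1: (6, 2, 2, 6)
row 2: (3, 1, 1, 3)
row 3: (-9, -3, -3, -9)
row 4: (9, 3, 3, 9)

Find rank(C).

Row reduce to echelon form.
R2 ← R2 − (1/2)·R1: [0, 0, 0, 0]
R3 ← R3 + (3/2)·R1: [0, 0, 0, 0]
R4 ← R4 − (3/2)·R1: [0, 0, 0, 0]
Echelon form has 1 nonzero row, so rank(C) = 1.

1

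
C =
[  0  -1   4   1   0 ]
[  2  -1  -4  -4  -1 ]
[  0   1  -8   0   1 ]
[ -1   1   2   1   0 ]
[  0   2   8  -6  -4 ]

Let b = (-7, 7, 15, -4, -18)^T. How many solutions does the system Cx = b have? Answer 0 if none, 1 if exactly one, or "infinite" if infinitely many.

Row reduce the augmented matrix [C | b].
Swap R1 ↔ R2
R4 ← R4 + (1/2)·R1: [0, 1/2, 0, -1, -1/2, -1/2]
R3 ← R3 + R2: [0, 0, -4, 1, 1, 8]
R4 ← R4 + (1/2)·R2: [0, 0, 2, -1/2, -1/2, -4]
R5 ← R5 + (2)·R2: [0, 0, 16, -4, -4, -32]
R4 ← R4 + (1/2)·R3: [0, 0, 0, 0, 0, 0]
R5 ← R5 + (4)·R3: [0, 0, 0, 0, 0, 0]
The echelon form has 3 nonzero rows, and every pivot lies in the first 5 columns, so rank(C) = rank([C|b]) = 3.
The system is consistent.
rank = 3 < 5 unknowns, so there are infinitely many solutions.

infinite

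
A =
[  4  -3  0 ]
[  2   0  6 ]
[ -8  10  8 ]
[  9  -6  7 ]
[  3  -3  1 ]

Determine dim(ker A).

0

Row reduce to echelon form.
R2 ← R2 − (1/2)·R1: [0, 3/2, 6]
R3 ← R3 + (2)·R1: [0, 4, 8]
R4 ← R4 − (9/4)·R1: [0, 3/4, 7]
R5 ← R5 − (3/4)·R1: [0, -3/4, 1]
R3 ← R3 − (8/3)·R2: [0, 0, -8]
R4 ← R4 − (1/2)·R2: [0, 0, 4]
R5 ← R5 + (1/2)·R2: [0, 0, 4]
R4 ← R4 + (1/2)·R3: [0, 0, 0]
R5 ← R5 + (1/2)·R3: [0, 0, 0]
3 nonzero rows, so rank(A) = 3.
A has 3 columns; by rank–nullity, nullity = 3 − 3 = 0.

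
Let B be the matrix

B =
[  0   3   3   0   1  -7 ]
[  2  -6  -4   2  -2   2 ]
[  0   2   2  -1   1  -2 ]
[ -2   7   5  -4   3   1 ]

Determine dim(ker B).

3

Row reduce to echelon form.
Swap R1 ↔ R2
R4 ← R4 + R1: [0, 1, 1, -2, 1, 3]
R3 ← R3 − (2/3)·R2: [0, 0, 0, -1, 1/3, 8/3]
R4 ← R4 − (1/3)·R2: [0, 0, 0, -2, 2/3, 16/3]
R4 ← R4 − (2)·R3: [0, 0, 0, 0, 0, 0]
3 nonzero rows, so rank(B) = 3.
B has 6 columns; by rank–nullity, nullity = 6 − 3 = 3.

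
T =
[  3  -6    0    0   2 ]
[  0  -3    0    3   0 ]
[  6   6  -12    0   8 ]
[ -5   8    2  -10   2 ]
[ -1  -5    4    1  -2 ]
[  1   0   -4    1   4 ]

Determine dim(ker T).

1

Row reduce to echelon form.
R3 ← R3 − (2)·R1: [0, 18, -12, 0, 4]
R4 ← R4 + (5/3)·R1: [0, -2, 2, -10, 16/3]
R5 ← R5 + (1/3)·R1: [0, -7, 4, 1, -4/3]
R6 ← R6 − (1/3)·R1: [0, 2, -4, 1, 10/3]
R3 ← R3 + (6)·R2: [0, 0, -12, 18, 4]
R4 ← R4 − (2/3)·R2: [0, 0, 2, -12, 16/3]
R5 ← R5 − (7/3)·R2: [0, 0, 4, -6, -4/3]
R6 ← R6 + (2/3)·R2: [0, 0, -4, 3, 10/3]
R4 ← R4 + (1/6)·R3: [0, 0, 0, -9, 6]
R5 ← R5 + (1/3)·R3: [0, 0, 0, 0, 0]
R6 ← R6 − (1/3)·R3: [0, 0, 0, -3, 2]
R6 ← R6 − (1/3)·R4: [0, 0, 0, 0, 0]
4 nonzero rows, so rank(T) = 4.
T has 5 columns; by rank–nullity, nullity = 5 − 4 = 1.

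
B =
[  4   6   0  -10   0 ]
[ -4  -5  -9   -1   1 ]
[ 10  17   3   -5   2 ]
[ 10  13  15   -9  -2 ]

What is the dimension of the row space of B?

3

Row reduce to echelon form.
R2 ← R2 + R1: [0, 1, -9, -11, 1]
R3 ← R3 − (5/2)·R1: [0, 2, 3, 20, 2]
R4 ← R4 − (5/2)·R1: [0, -2, 15, 16, -2]
R3 ← R3 − (2)·R2: [0, 0, 21, 42, 0]
R4 ← R4 + (2)·R2: [0, 0, -3, -6, 0]
R4 ← R4 + (1/7)·R3: [0, 0, 0, 0, 0]
Echelon form has 3 nonzero rows, so rank(B) = 3.
The row space has dimension equal to the rank: 3.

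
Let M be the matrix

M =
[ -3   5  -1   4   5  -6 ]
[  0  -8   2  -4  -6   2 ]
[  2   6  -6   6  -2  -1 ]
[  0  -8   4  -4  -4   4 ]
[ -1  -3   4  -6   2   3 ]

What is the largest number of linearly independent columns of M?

5

Row reduce to echelon form.
R3 ← R3 + (2/3)·R1: [0, 28/3, -20/3, 26/3, 4/3, -5]
R5 ← R5 − (1/3)·R1: [0, -14/3, 13/3, -22/3, 1/3, 5]
R3 ← R3 + (7/6)·R2: [0, 0, -13/3, 4, -17/3, -8/3]
R4 ← R4 − R2: [0, 0, 2, 0, 2, 2]
R5 ← R5 − (7/12)·R2: [0, 0, 19/6, -5, 23/6, 23/6]
R4 ← R4 + (6/13)·R3: [0, 0, 0, 24/13, -8/13, 10/13]
R5 ← R5 + (19/26)·R3: [0, 0, 0, -27/13, -4/13, 49/26]
R5 ← R5 + (9/8)·R4: [0, 0, 0, 0, -1, 11/4]
Echelon form has 5 nonzero rows, so rank(M) = 5.
The rank gives the maximum number of linearly independent columns: 5.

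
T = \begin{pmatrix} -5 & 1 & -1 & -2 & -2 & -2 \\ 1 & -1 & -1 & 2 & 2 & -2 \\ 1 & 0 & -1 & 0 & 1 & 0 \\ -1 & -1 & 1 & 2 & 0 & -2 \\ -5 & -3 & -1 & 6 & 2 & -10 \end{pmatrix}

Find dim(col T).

Row reduce to echelon form.
R2 ← R2 + (1/5)·R1: [0, -4/5, -6/5, 8/5, 8/5, -12/5]
R3 ← R3 + (1/5)·R1: [0, 1/5, -6/5, -2/5, 3/5, -2/5]
R4 ← R4 − (1/5)·R1: [0, -6/5, 6/5, 12/5, 2/5, -8/5]
R5 ← R5 − R1: [0, -4, 0, 8, 4, -8]
R3 ← R3 + (1/4)·R2: [0, 0, -3/2, 0, 1, -1]
R4 ← R4 − (3/2)·R2: [0, 0, 3, 0, -2, 2]
R5 ← R5 − (5)·R2: [0, 0, 6, 0, -4, 4]
R4 ← R4 + (2)·R3: [0, 0, 0, 0, 0, 0]
R5 ← R5 + (4)·R3: [0, 0, 0, 0, 0, 0]
Echelon form has 3 nonzero rows, so rank(T) = 3.
The column space has dimension equal to the rank: 3.

3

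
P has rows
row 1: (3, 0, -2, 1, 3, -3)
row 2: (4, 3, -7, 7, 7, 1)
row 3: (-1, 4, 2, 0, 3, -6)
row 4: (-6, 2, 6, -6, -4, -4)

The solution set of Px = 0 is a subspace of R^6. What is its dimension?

Row reduce to echelon form.
R2 ← R2 − (4/3)·R1: [0, 3, -13/3, 17/3, 3, 5]
R3 ← R3 + (1/3)·R1: [0, 4, 4/3, 1/3, 4, -7]
R4 ← R4 + (2)·R1: [0, 2, 2, -4, 2, -10]
R3 ← R3 − (4/3)·R2: [0, 0, 64/9, -65/9, 0, -41/3]
R4 ← R4 − (2/3)·R2: [0, 0, 44/9, -70/9, 0, -40/3]
R4 ← R4 − (11/16)·R3: [0, 0, 0, -45/16, 0, -63/16]
4 nonzero rows, so rank(P) = 4.
P has 6 columns; by rank–nullity, nullity = 6 − 4 = 2.

2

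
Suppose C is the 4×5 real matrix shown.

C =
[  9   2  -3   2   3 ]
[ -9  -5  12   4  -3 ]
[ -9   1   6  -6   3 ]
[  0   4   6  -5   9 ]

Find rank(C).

3

Row reduce to echelon form.
R2 ← R2 + R1: [0, -3, 9, 6, 0]
R3 ← R3 + R1: [0, 3, 3, -4, 6]
R3 ← R3 + R2: [0, 0, 12, 2, 6]
R4 ← R4 + (4/3)·R2: [0, 0, 18, 3, 9]
R4 ← R4 − (3/2)·R3: [0, 0, 0, 0, 0]
Echelon form has 3 nonzero rows, so rank(C) = 3.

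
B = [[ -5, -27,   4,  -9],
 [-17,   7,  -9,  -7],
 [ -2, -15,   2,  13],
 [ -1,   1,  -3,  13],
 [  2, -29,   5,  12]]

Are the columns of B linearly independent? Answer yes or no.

Row reduce B to echelon form.
R2 ← R2 − (17/5)·R1: [0, 494/5, -113/5, 118/5]
R3 ← R3 − (2/5)·R1: [0, -21/5, 2/5, 83/5]
R4 ← R4 − (1/5)·R1: [0, 32/5, -19/5, 74/5]
R5 ← R5 + (2/5)·R1: [0, -199/5, 33/5, 42/5]
R3 ← R3 + (21/494)·R2: [0, 0, -277/494, 4348/247]
R4 ← R4 − (16/247)·R2: [0, 0, -577/247, 3278/247]
R5 ← R5 + (199/494)·R2: [0, 0, -1237/494, 4423/247]
R4 ← R4 − (1154/277)·R3: [0, 0, 0, -16638/277]
R5 ← R5 − (1237/277)·R3: [0, 0, 0, -16815/277]
R5 ← R5 − (95/94)·R4: [0, 0, 0, 0]
4 pivots among 4 columns.
Every column is a pivot column, so the columns are linearly independent.

yes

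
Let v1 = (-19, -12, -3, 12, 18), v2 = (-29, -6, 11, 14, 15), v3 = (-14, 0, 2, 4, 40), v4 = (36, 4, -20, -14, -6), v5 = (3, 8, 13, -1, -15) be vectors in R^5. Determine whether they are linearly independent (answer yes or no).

Form the matrix with these vectors as rows and row reduce.
R2 ← R2 − (29/19)·R1: [0, 234/19, 296/19, -82/19, -237/19]
R3 ← R3 − (14/19)·R1: [0, 168/19, 80/19, -92/19, 508/19]
R4 ← R4 + (36/19)·R1: [0, -356/19, -488/19, 166/19, 534/19]
R5 ← R5 + (3/19)·R1: [0, 116/19, 238/19, 17/19, -231/19]
R3 ← R3 − (28/39)·R2: [0, 0, -272/39, -68/39, 464/13]
R4 ← R4 + (178/117)·R2: [0, 0, -232/117, 254/117, 356/39]
R5 ← R5 − (58/117)·R2: [0, 0, 562/117, 355/117, -233/39]
R4 ← R4 − (29/102)·R3: [0, 0, 0, 8/3, -52/51]
R5 ← R5 + (281/408)·R3: [0, 0, 0, 11/6, 949/51]
R5 ← R5 − (11/16)·R4: [0, 0, 0, 0, 1313/68]
5 nonzero rows, so the 5 vectors span a space of dimension 5.
Since 5 = 5, the vectors are linearly independent.

yes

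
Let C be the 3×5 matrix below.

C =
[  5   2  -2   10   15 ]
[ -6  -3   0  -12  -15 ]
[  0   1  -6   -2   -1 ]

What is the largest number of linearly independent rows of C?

Row reduce to echelon form.
R2 ← R2 + (6/5)·R1: [0, -3/5, -12/5, 0, 3]
R3 ← R3 + (5/3)·R2: [0, 0, -10, -2, 4]
Echelon form has 3 nonzero rows, so rank(C) = 3.
The rank gives the maximum number of linearly independent rows: 3.

3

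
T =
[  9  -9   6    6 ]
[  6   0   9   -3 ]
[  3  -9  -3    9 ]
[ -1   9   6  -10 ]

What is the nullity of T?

Row reduce to echelon form.
R2 ← R2 − (2/3)·R1: [0, 6, 5, -7]
R3 ← R3 − (1/3)·R1: [0, -6, -5, 7]
R4 ← R4 + (1/9)·R1: [0, 8, 20/3, -28/3]
R3 ← R3 + R2: [0, 0, 0, 0]
R4 ← R4 − (4/3)·R2: [0, 0, 0, 0]
2 nonzero rows, so rank(T) = 2.
T has 4 columns; by rank–nullity, nullity = 4 − 2 = 2.

2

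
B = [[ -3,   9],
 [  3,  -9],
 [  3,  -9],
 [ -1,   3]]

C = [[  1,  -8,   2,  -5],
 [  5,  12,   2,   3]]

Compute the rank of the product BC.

1

First compute BC:
[[ 42, 132,  12,  42],
 [-42, -132, -12, -42],
 [-42, -132, -12, -42],
 [ 14,  44,   4,  14]]
Now row reduce the product.
R2 ← R2 + R1: [0, 0, 0, 0]
R3 ← R3 + R1: [0, 0, 0, 0]
R4 ← R4 − (1/3)·R1: [0, 0, 0, 0]
1 nonzero row, so rank(BC) = 1.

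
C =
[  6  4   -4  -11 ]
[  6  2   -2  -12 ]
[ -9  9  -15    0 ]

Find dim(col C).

3

Row reduce to echelon form.
R2 ← R2 − R1: [0, -2, 2, -1]
R3 ← R3 + (3/2)·R1: [0, 15, -21, -33/2]
R3 ← R3 + (15/2)·R2: [0, 0, -6, -24]
Echelon form has 3 nonzero rows, so rank(C) = 3.
The column space has dimension equal to the rank: 3.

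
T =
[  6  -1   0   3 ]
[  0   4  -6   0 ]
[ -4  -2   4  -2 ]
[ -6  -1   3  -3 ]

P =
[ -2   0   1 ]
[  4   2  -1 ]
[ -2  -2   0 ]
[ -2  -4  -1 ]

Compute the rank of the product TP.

2

First compute TP:
[[-22, -14,   4],
 [ 28,  20,  -4],
 [ -4,  -4,   0],
 [  8,   4,  -2]]
Now row reduce the product.
R2 ← R2 + (14/11)·R1: [0, 24/11, 12/11]
R3 ← R3 − (2/11)·R1: [0, -16/11, -8/11]
R4 ← R4 + (4/11)·R1: [0, -12/11, -6/11]
R3 ← R3 + (2/3)·R2: [0, 0, 0]
R4 ← R4 + (1/2)·R2: [0, 0, 0]
2 nonzero rows, so rank(TP) = 2.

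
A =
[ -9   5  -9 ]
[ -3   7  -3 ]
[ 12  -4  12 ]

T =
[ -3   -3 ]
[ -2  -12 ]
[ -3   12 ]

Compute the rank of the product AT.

2

First compute AT:
[[ 44, -141],
 [  4, -111],
 [-64, 156]]
Now row reduce the product.
R2 ← R2 − (1/11)·R1: [0, -1080/11]
R3 ← R3 + (16/11)·R1: [0, -540/11]
R3 ← R3 − (1/2)·R2: [0, 0]
2 nonzero rows, so rank(AT) = 2.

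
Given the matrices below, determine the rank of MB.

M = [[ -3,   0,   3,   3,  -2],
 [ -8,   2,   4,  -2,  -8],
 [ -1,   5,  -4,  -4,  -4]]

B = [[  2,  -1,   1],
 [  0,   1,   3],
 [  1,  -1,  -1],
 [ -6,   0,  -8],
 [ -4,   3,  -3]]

First compute MB:
[[-13,  -6, -24],
 [ 32, -18,  34],
 [ 34,  -2,  62]]
Now row reduce the product.
R2 ← R2 + (32/13)·R1: [0, -426/13, -326/13]
R3 ← R3 + (34/13)·R1: [0, -230/13, -10/13]
R3 ← R3 − (115/213)·R2: [0, 0, 2720/213]
3 nonzero rows, so rank(MB) = 3.

3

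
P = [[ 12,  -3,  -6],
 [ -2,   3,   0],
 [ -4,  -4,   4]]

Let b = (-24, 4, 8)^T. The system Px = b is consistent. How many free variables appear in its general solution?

1

Row reduce the augmented matrix [P | b].
R2 ← R2 + (1/6)·R1: [0, 5/2, -1, 0]
R3 ← R3 + (1/3)·R1: [0, -5, 2, 0]
R3 ← R3 + (2)·R2: [0, 0, 0, 0]
The echelon form has 2 nonzero rows, and every pivot lies in the first 3 columns, so rank(P) = rank([P|b]) = 2.
The system is consistent.
Free variables = (unknowns) − (rank) = 3 − 2 = 1.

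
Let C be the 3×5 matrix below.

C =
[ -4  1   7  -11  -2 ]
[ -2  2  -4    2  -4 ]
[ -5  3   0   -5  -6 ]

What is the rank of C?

Row reduce to echelon form.
R2 ← R2 − (1/2)·R1: [0, 3/2, -15/2, 15/2, -3]
R3 ← R3 − (5/4)·R1: [0, 7/4, -35/4, 35/4, -7/2]
R3 ← R3 − (7/6)·R2: [0, 0, 0, 0, 0]
Echelon form has 2 nonzero rows, so rank(C) = 2.

2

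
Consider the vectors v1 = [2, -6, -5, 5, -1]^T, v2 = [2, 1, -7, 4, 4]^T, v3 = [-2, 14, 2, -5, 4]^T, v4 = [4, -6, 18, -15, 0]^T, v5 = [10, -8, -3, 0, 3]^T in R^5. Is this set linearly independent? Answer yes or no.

no

Form the matrix with these vectors as rows and row reduce.
R2 ← R2 − R1: [0, 7, -2, -1, 5]
R3 ← R3 + R1: [0, 8, -3, 0, 3]
R4 ← R4 − (2)·R1: [0, 6, 28, -25, 2]
R5 ← R5 − (5)·R1: [0, 22, 22, -25, 8]
R3 ← R3 − (8/7)·R2: [0, 0, -5/7, 8/7, -19/7]
R4 ← R4 − (6/7)·R2: [0, 0, 208/7, -169/7, -16/7]
R5 ← R5 − (22/7)·R2: [0, 0, 198/7, -153/7, -54/7]
R4 ← R4 + (208/5)·R3: [0, 0, 0, 117/5, -576/5]
R5 ← R5 + (198/5)·R3: [0, 0, 0, 117/5, -576/5]
R5 ← R5 − R4: [0, 0, 0, 0, 0]
4 nonzero rows, so the 5 vectors span a space of dimension 4.
Since 4 < 5, the vectors are linearly dependent.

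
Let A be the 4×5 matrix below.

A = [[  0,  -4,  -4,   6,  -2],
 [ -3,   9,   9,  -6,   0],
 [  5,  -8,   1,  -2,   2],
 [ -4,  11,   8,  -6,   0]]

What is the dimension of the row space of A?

Row reduce to echelon form.
Swap R1 ↔ R2
R3 ← R3 + (5/3)·R1: [0, 7, 16, -12, 2]
R4 ← R4 − (4/3)·R1: [0, -1, -4, 2, 0]
R3 ← R3 + (7/4)·R2: [0, 0, 9, -3/2, -3/2]
R4 ← R4 − (1/4)·R2: [0, 0, -3, 1/2, 1/2]
R4 ← R4 + (1/3)·R3: [0, 0, 0, 0, 0]
Echelon form has 3 nonzero rows, so rank(A) = 3.
The row space has dimension equal to the rank: 3.

3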